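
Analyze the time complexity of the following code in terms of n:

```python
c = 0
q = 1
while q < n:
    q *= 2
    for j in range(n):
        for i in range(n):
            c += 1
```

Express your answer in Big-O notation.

Each loop level contributes: log n × n × n. Multiplying the contributions gives O(n^2 log n).

Answer: O(n^2 log n)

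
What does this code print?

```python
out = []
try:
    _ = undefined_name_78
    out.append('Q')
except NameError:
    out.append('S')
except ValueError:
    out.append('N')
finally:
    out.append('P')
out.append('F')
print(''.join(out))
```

Execution trace: 'S' (except NameError) → 'P' (finally) → 'F' (after the try/except). Output: SPF

Answer: SPF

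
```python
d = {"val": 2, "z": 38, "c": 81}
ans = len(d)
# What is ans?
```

Trace:
`d = {"val": 2, "z": 38, "c": 81}` → d = {'val': 2, 'z': 38, 'c': 81}
`ans = len(d)` → ans = 3
So ans = 3

Answer: 3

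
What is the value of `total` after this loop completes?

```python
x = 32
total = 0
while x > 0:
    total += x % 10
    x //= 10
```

Sum digits of 32
`total` takes the values: 0 → 2 → 5

Answer: 5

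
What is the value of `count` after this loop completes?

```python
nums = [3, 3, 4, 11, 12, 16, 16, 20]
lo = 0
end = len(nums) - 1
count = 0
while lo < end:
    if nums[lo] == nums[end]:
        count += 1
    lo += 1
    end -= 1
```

Count matching pairs from ends
`count` takes the values: 0

Answer: 0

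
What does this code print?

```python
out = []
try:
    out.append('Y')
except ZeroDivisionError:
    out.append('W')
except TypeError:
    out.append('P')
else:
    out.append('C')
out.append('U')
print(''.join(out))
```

Execution trace: 'Y' (try body, no exception) → 'C' (else) → 'U' (after the try/except). Output: YCU

Answer: YCU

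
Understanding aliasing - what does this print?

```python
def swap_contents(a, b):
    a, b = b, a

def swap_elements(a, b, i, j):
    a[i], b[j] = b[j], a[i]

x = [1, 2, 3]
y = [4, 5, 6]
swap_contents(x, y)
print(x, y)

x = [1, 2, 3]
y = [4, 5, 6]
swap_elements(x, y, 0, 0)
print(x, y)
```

Key concept: parameter rebinding vs mutation.
Step by step:
`x = [1, 2, 3]` → x = [1, 2, 3]
`y = [4, 5, 6]` → y = [4, 5, 6]
`swap_contents(x, y)` → no visible change to tracked variables
`print(x, y)` → prints [1, 2, 3] [4, 5, 6]
`x = [1, 2, 3]` → x = [1, 2, 3]
`y = [4, 5, 6]` → y = [4, 5, 6]
`swap_elements(x, y, 0, 0)` → x = [4, 2, 3]; y = [1, 5, 6]
`print(x, y)` → prints [4, 2, 3] [1, 5, 6]

Answer:
[1, 2, 3] [4, 5, 6]
[4, 2, 3] [1, 5, 6]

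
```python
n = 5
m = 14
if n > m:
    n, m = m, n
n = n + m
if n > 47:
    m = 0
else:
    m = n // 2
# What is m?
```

Trace:
`n = 5` → n = 5
`m = 14` → m = 14
`if n > m: ...` → n > m is False → no variable changes
`n = n + m` → n = 19
`if n > 47: ...` → n > 47 is False, take else branch → m = 9
So m = 9

Answer: 9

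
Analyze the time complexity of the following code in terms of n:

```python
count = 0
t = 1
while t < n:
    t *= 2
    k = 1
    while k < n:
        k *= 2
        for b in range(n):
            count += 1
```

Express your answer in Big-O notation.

Each loop level contributes: log n × log n × n. Multiplying the contributions gives O(n log² n).

Answer: O(n log² n)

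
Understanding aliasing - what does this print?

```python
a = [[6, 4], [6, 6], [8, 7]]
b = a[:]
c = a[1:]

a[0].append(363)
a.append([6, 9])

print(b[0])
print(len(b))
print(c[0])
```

Key concept: slice with nested mutation.
Step by step:
`a = [[6, 4], [6, 6], [8, 7]]` → a = [[6, 4], [6, 6], [8, 7]]
`b = a[:]` → b = [[6, 4], [6, 6], [8, 7]]
`c = a[1:]` → c = [[6, 6], [8, 7]]
`a[0].append(363)` → a = [[6, 4, 363], [6, 6], [8, 7]]; b = [[6, 4, 363], [6, 6], [8, 7]]
`a.append([6, 9])` → a = [[6, 4, 363], [6, 6], [8, 7], [6, 9]]
`print(b[0])` → prints [6, 4, 363]
`print(len(b))` → prints 3
`print(c[0])` → prints [6, 6]

Answer:
[6, 4, 363]
3
[6, 6]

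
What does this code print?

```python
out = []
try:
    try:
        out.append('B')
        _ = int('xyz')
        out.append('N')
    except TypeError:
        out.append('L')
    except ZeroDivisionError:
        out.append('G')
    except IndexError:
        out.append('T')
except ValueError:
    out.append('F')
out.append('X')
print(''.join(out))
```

Execution trace: 'B' (try body) → 'F' (outer except ValueError) → 'X' (after the try/except). Output: BFX

Answer: BFX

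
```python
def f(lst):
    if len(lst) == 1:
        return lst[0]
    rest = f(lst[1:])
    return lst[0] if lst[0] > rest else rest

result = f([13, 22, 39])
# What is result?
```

Recursive max over [13, 22, 39] = 39

Answer: 39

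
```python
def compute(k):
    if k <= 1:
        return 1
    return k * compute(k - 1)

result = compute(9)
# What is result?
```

compute(9) = 9 * 8 * 7 * 6 * 5 * 4 * 3 * 2 * 1 = 362880

Answer: 362880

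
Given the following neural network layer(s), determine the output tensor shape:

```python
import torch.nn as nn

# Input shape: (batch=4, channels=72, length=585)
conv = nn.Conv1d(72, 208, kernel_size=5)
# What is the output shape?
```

Input: (4, 72, 585) -> Output: (4, 208, 581)

Answer: (4, 208, 581)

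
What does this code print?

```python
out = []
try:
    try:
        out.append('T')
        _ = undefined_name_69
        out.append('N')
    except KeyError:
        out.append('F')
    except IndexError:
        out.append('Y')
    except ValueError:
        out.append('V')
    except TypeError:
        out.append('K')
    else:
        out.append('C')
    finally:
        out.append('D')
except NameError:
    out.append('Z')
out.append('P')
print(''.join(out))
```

Execution trace: 'T' (try body) → 'D' (finally) → 'Z' (outer except NameError) → 'P' (after the try/except). Output: TDZP

Answer: TDZP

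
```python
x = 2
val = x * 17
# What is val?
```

Trace:
`x = 2` → x = 2
`val = x * 17` → val = 34
So val = 34

Answer: 34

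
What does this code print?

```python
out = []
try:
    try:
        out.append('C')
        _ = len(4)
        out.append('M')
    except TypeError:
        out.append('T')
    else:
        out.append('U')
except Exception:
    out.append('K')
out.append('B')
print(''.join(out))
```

Execution trace: 'C' (inner try body) → 'T' (inner except TypeError) → 'B' (after the try/except). Output: CTB

Answer: CTB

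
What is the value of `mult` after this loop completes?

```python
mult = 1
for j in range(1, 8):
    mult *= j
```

7! = 5040
`mult` takes the values: 1 → 2 → 6 → 24 → 120 → 720 → 5040

Answer: 5040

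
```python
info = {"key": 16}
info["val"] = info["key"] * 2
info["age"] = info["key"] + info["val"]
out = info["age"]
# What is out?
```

Trace:
`info = {"key": 16}` → info = {'key': 16}
`info["val"] = info["key"] * 2` → info = {'key': 16, 'val': 32}
`info["age"] = info["key"] + info["val"]` → info = {'key': 16, 'val': 32, 'age': 48}
`out = info["age"]` → out = 48
So out = 48

Answer: 48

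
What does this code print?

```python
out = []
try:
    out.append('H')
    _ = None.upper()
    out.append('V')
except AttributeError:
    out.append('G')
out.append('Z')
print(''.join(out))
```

Execution trace: 'H' (try body) → 'G' (except AttributeError) → 'Z' (after the try/except). Output: HGZ

Answer: HGZ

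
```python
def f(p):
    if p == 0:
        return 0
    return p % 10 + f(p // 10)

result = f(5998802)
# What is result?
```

Sum of digits of 5998802: 2 + 0 + 8 + 8 + 9 + 9 + 5 = 41

Answer: 41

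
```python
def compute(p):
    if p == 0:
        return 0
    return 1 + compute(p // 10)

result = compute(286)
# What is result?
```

Count of digits of 286: 3

Answer: 3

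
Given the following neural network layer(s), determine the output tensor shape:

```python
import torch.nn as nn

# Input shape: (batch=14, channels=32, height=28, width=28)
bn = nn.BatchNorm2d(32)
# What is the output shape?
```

Input: (14, 32, 28, 28) -> Output: (14, 32, 28, 28)

Answer: (14, 32, 28, 28)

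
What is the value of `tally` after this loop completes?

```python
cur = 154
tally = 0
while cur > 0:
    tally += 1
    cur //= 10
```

Count digits by repeated division by 10
`tally` takes the values: 0 → 1 → 2 → 3

Answer: 3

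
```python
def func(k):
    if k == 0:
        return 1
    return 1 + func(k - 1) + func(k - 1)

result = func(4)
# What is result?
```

func(k) = 1 + 2·func(k-1), func(0)=1. Closed form: (1+1)·2^4 - 1 = 31.

Answer: 31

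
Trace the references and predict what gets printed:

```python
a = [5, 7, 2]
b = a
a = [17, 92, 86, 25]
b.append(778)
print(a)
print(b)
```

Key concept: rebinding vs mutation: a is rebound to a new list, b still points at the original.
Step by step:
`a = [5, 7, 2]` → a = [5, 7, 2]
`b = a` → b = [5, 7, 2] (same object as a)
`a = [17, 92, 86, 25]` → a = [17, 92, 86, 25]
`b.append(778)` → b = [5, 7, 2, 778]
`print(a)` → prints [17, 92, 86, 25]
`print(b)` → prints [5, 7, 2, 778]

Answer:
[17, 92, 86, 25]
[5, 7, 2, 778]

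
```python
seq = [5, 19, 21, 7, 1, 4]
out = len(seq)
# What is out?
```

Trace:
`seq = [5, 19, 21, 7, 1, 4]` → seq = [5, 19, 21, 7, 1, 4]
`out = len(seq)` → out = 6
So out = 6

Answer: 6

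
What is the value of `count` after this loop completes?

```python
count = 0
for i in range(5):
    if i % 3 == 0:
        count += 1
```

Count numbers divisible by 3 in range(5)
`count` takes the values: 0 → 1 → 2

Answer: 2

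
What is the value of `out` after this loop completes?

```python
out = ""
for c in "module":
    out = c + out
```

Reverse 'module'
`out` takes the values: "" → "m" → "om" → "dom" → "udom" → "ludom" → "eludom"

Answer: "eludom"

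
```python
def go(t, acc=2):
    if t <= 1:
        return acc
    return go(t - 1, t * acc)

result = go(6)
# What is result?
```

Accumulator trace (n, acc): (6, 2) -> (5, 12) -> (4, 60) -> (3, 240) -> (2, 720) -> (1, 1440) -> return 1440

Answer: 1440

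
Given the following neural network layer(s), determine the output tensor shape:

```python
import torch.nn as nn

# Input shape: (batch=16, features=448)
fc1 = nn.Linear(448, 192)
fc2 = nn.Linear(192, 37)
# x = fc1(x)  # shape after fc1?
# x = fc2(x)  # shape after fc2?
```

Input: (16, 448) -> after fc1: (16, 192) -> Output: (16, 37)

Answer: (16, 37)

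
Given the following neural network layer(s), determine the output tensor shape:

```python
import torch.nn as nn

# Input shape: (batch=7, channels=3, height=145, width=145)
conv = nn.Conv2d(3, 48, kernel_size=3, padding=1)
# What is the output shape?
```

Input: (7, 3, 145, 145) -> Output: (7, 48, 145, 145)

Answer: (7, 48, 145, 145)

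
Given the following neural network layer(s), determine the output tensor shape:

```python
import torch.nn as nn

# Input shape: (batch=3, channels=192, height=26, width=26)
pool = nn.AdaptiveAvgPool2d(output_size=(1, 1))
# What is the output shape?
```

Input: (3, 192, 26, 26) -> Output: (3, 192, 1, 1)

Answer: (3, 192, 1, 1)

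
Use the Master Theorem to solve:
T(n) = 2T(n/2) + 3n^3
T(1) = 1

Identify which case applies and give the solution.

a=2, b=2, f(n)=3n^3. log_2(2) = 1. Since c=3 > 1 and the regularity condition holds (2(n/2)^3 = (2/2^3)n^3 with 2/2^3 < 1), Case 3 applies: T(n) = Θ(f(n)) = O(n^3).

Answer: O(n^3) - Case 3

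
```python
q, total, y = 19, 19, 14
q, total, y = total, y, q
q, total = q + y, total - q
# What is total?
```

Trace:
`q, total, y = 19, 19, 14` → q = 19; total = 19; y = 14
`q, total, y = total, y, q` → q = 19; total = 14; y = 19
`q, total = q + y, total - q` → q = 38; total = -5
So total = -5

Answer: -5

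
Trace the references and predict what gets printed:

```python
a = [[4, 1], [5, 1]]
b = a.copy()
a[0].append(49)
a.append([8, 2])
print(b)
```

Key concept: shallow copy with nested lists.
Step by step:
`a = [[4, 1], [5, 1]]` → a = [[4, 1], [5, 1]]
`b = a.copy()` → b = [[4, 1], [5, 1]]
`a[0].append(49)` → a = [[4, 1, 49], [5, 1]]; b = [[4, 1, 49], [5, 1]]
`a.append([8, 2])` → a = [[4, 1, 49], [5, 1], [8, 2]]
`print(b)` → prints [[4, 1, 49], [5, 1]]

Answer: [[4, 1, 49], [5, 1]]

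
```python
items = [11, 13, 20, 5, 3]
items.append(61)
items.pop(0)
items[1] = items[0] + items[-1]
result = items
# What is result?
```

Trace:
`items = [11, 13, 20, 5, 3]` → items = [11, 13, 20, 5, 3]
`items.append(61)` → items = [11, 13, 20, 5, 3, 61]
`items.pop(0)` → items = [13, 20, 5, 3, 61]
`items[1] = items[0] + items[-1]` → items = [13, 74, 5, 3, 61]
`result = items` → result = [13, 74, 5, 3, 61]
So result = [13, 74, 5, 3, 61]

Answer: [13, 74, 5, 3, 61]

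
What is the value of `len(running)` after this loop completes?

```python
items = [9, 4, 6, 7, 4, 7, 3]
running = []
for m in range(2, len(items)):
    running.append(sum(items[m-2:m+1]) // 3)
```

Number of 3-element averages
`running` takes the values: [] → [6] → [6, 5] → [6, 5, 5] → [6, 5, 5, 6] → [6, 5, 5, 6, 4]
So `len(running)` = 5

Answer: 5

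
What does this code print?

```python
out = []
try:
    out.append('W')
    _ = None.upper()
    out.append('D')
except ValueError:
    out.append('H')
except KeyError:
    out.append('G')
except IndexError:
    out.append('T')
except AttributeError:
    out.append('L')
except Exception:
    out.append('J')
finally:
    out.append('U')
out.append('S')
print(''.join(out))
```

Execution trace: 'W' (try body) → 'L' (except AttributeError) → 'U' (finally) → 'S' (after the try/except). Output: WLUS

Answer: WLUS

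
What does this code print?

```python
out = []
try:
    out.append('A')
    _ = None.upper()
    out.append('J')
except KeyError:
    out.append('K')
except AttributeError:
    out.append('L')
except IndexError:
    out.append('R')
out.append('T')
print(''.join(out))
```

Execution trace: 'A' (try body) → 'L' (except AttributeError) → 'T' (after the try/except). Output: ALT

Answer: ALT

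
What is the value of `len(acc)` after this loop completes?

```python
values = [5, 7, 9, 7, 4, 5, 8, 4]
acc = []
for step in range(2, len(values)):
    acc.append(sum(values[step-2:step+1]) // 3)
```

Number of 3-element averages
`acc` takes the values: [] → [7] → [7, 7] → [7, 7, 6] → [7, 7, 6, 5] → [7, 7, 6, 5, 5] → [7, 7, 6, 5, 5, 5]
So `len(acc)` = 6

Answer: 6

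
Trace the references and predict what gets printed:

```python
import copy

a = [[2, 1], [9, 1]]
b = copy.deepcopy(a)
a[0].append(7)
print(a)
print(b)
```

Key concept: deep copy is fully independent.
Step by step:
`a = [[2, 1], [9, 1]]` → a = [[2, 1], [9, 1]]
`b = copy.deepcopy(a)` → b = [[2, 1], [9, 1]]
`a[0].append(7)` → a = [[2, 1, 7], [9, 1]]
`print(a)` → prints [[2, 1, 7], [9, 1]]
`print(b)` → prints [[2, 1], [9, 1]]

Answer:
[[2, 1, 7], [9, 1]]
[[2, 1], [9, 1]]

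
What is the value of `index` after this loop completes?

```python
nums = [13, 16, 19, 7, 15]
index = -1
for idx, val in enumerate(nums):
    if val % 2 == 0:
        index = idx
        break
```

First even number index in [13, 16, 19, 7, 15]
`index` takes the values: -1 → 1

Answer: 1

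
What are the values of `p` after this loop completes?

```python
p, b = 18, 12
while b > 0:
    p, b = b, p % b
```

GCD of 18 and 12
`p` takes the values: 18 → 12 → 6

Answer: 6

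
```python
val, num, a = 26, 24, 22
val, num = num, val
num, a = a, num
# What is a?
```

Trace:
`val, num, a = 26, 24, 22` → val = 26; num = 24; a = 22
`val, num = num, val` → val = 24; num = 26
`num, a = a, num` → num = 22; a = 26
So a = 26

Answer: 26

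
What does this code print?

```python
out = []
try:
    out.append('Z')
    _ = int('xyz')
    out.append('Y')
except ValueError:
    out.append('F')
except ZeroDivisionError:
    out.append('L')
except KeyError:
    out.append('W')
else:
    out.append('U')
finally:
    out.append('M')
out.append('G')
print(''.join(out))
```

Execution trace: 'Z' (try body) → 'F' (except ValueError) → 'M' (finally) → 'G' (after the try/except). Output: ZFMG

Answer: ZFMG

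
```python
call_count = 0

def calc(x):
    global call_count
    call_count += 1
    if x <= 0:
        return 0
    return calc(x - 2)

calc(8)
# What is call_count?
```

Linear recursion stepping by 2: 5 calls from x=8 down to ≤0.

Answer: 5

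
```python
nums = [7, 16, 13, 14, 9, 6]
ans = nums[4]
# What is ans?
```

Trace:
`nums = [7, 16, 13, 14, 9, 6]` → nums = [7, 16, 13, 14, 9, 6]
`ans = nums[4]` → ans = 9
So ans = 9

Answer: 9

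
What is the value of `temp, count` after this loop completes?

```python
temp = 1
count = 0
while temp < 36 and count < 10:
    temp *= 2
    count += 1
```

Double until >= 36 or 10 iterations
`temp, count` takes the values: (1, 0) → (2, 0) → (2, 1) → (4, 1) → (4, 2) → (8, 2) → (8, 3) → (16, 3) → (16, 4) → (32, 4) → (32, 5) → (64, 5) → (64, 6)

Answer: 64, 6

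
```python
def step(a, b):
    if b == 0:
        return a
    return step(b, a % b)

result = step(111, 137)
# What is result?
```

step(111, 137) -> step(137, 111) -> step(111, 26) -> step(26, 7) -> step(7, 5) -> step(5, 2) -> step(2, 1) -> step(1, 0) -> 1

Answer: 1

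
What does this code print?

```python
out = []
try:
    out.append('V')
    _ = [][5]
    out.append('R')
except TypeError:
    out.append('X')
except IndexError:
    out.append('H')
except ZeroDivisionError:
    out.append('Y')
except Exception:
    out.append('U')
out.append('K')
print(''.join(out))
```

Execution trace: 'V' (try body) → 'H' (except IndexError) → 'K' (after the try/except). Output: VHK

Answer: VHK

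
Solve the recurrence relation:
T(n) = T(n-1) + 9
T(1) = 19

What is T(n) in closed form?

Unrolling: T(n) = T(1) + 9·(n-1) = 19 + 9(n-1) = 9n + 10.

Answer: T(n) = 9n + 10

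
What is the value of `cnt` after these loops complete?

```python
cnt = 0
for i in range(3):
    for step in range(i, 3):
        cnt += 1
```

Upper triangle: 3 + 2 + ... + 1
`cnt` takes the values: 0 → 1 → 2 → 3 → 4 → 5 → 6

Answer: 6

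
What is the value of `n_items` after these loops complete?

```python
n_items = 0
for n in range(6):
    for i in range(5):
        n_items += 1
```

6 * 5 = 30
`n_items` takes the values: 0 → 1 → 2 → 3 → 4 → 5 → 6 → 7 → 8 → 9 → 10 → 11 → 12 → 13 → 14 → 15 → 16 → 17 → 18 → 19 → 20 → 21 → 22 → 23 → 24 → 25 → 26 → 27 → 28 → 29 → 30

Answer: 30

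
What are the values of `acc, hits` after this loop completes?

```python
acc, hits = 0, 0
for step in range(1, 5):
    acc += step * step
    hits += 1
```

Sum of squares and count
`acc, hits` takes the values: (0, 0) → (1, 0) → (1, 1) → (5, 1) → (5, 2) → (14, 2) → (14, 3) → (30, 3) → (30, 4)

Answer: 30, 4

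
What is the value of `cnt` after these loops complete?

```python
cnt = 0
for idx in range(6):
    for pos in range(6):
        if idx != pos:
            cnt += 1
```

6² - 6 (exclude diagonal)
`cnt` takes the values: 0 → 1 → 2 → 3 → 4 → 5 → 6 → 7 → 8 → 9 → 10 → 11 → 12 → 13 → 14 → 15 → 16 → 17 → 18 → 19 → 20 → 21 → 22 → 23 → 24 → 25 → 26 → 27 → 28 → 29 → 30

Answer: 30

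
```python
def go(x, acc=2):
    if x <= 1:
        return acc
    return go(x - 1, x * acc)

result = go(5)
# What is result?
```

Accumulator trace (n, acc): (5, 2) -> (4, 10) -> (3, 40) -> (2, 120) -> (1, 240) -> return 240

Answer: 240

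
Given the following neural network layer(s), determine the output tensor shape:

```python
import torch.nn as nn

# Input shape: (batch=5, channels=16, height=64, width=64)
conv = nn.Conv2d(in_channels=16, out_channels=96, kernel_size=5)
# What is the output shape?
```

Input: (5, 16, 64, 64) -> Output: (5, 96, 60, 60)

Answer: (5, 96, 60, 60)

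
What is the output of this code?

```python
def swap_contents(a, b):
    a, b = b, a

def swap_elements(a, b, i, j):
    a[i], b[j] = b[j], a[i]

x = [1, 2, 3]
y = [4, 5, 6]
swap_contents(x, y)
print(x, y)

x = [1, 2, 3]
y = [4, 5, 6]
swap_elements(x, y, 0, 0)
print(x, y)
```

Key concept: parameter rebinding vs mutation.
Step by step:
`x = [1, 2, 3]` → x = [1, 2, 3]
`y = [4, 5, 6]` → y = [4, 5, 6]
`swap_contents(x, y)` → no visible change to tracked variables
`print(x, y)` → prints [1, 2, 3] [4, 5, 6]
`x = [1, 2, 3]` → x = [1, 2, 3]
`y = [4, 5, 6]` → y = [4, 5, 6]
`swap_elements(x, y, 0, 0)` → x = [4, 2, 3]; y = [1, 5, 6]
`print(x, y)` → prints [4, 2, 3] [1, 5, 6]

Answer:
[1, 2, 3] [4, 5, 6]
[4, 2, 3] [1, 5, 6]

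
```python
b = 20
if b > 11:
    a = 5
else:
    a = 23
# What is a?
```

Trace:
`b = 20` → b = 20
`if b > 11: ...` → b > 11 is True → a = 5
So a = 5

Answer: 5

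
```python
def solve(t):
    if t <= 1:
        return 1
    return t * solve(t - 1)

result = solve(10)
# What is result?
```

solve(10) = 10 * 9 * 8 * 7 * 6 * 5 * 4 * 3 * 2 * 1 = 3628800

Answer: 3628800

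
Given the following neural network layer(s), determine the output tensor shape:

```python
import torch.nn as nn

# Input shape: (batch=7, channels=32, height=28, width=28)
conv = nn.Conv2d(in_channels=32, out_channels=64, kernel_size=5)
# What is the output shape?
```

Input: (7, 32, 28, 28) -> Output: (7, 64, 24, 24)

Answer: (7, 64, 24, 24)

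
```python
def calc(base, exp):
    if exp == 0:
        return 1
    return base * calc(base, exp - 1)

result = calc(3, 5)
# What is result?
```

calc(3, 5) = 3 * 3 * 3 * 3 * 3 = 243

Answer: 243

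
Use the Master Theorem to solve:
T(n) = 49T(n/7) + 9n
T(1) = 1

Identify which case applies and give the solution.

a=49, b=7, f(n)=9n. log_7(49) = 2. Since c=1 < 2, Case 1 applies: T(n) = Θ(n^log_b(a)) = O(n^2).

Answer: O(n^2) - Case 1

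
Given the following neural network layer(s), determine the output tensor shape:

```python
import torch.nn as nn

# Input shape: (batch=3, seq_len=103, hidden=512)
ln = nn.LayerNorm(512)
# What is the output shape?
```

Input: (3, 103, 512) -> Output: (3, 103, 512)

Answer: (3, 103, 512)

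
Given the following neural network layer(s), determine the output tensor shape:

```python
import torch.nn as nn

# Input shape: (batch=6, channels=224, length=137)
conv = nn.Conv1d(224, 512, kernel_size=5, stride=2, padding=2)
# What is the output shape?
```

Input: (6, 224, 137) -> Output: (6, 512, 69)

Answer: (6, 512, 69)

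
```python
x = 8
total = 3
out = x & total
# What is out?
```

Trace:
`x = 8` → x = 8
`total = 3` → total = 3
`out = x & total` → out = 0
So out = 0

Answer: 0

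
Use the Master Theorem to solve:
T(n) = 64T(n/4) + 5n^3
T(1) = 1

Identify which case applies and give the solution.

a=64, b=4, f(n)=5n^3. log_4(64) = 3. Since c=3 = 3, Case 2 applies: T(n) = Θ(n^log_b(a) · log n) = O(n^3 log n).

Answer: O(n^3 log n) - Case 2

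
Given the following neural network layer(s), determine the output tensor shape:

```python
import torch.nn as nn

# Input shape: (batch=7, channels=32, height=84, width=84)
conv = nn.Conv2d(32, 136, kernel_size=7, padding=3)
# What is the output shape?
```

Input: (7, 32, 84, 84) -> Output: (7, 136, 84, 84)

Answer: (7, 136, 84, 84)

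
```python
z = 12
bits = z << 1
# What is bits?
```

Trace:
`z = 12` → z = 12
`bits = z << 1` → bits = 24
So bits = 24

Answer: 24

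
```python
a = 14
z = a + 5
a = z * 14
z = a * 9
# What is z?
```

Trace:
`a = 14` → a = 14
`z = a + 5` → z = 19
`a = z * 14` → a = 266
`z = a * 9` → z = 2394
So z = 2394

Answer: 2394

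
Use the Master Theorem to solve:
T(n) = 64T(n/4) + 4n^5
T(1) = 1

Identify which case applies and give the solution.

a=64, b=4, f(n)=4n^5. log_4(64) = 3. Since c=5 > 3 and the regularity condition holds (64(n/4)^5 = (64/4^5)n^5 with 64/4^5 < 1), Case 3 applies: T(n) = Θ(f(n)) = O(n^5).

Answer: O(n^5) - Case 3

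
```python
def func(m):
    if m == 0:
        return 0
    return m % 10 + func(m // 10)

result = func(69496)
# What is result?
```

Sum of digits of 69496: 6 + 9 + 4 + 9 + 6 = 34

Answer: 34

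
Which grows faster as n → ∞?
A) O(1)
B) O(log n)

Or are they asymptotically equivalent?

O(1) vs O(log n): Higher order terms dominate.

Answer: B) O(log n) grows faster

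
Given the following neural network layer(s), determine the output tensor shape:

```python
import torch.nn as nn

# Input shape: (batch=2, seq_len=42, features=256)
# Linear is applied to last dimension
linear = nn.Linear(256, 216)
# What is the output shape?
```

Input: (2, 42, 256) -> Output: (2, 42, 216)

Answer: (2, 42, 216)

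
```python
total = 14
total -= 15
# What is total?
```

Trace:
`total = 14` → total = 14
`total -= 15` → total = -1
So total = -1

Answer: -1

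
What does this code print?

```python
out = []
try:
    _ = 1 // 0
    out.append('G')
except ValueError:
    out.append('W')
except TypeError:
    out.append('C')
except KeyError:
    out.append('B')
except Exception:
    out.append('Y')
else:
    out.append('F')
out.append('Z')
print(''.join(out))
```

Execution trace: 'Y' (except Exception) → 'Z' (after the try/except). Output: YZ

Answer: YZ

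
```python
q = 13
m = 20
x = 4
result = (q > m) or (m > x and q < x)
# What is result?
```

Trace:
`q = 13` → q = 13
`m = 20` → m = 20
`x = 4` → x = 4
`result = (q > m) or (m > x and q < x)` → result = False
So result = False

Answer: False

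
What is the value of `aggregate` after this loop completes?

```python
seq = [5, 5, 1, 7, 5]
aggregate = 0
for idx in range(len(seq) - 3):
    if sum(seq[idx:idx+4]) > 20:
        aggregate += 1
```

Count windows with sum > 20
`aggregate` takes the values: 0

Answer: 0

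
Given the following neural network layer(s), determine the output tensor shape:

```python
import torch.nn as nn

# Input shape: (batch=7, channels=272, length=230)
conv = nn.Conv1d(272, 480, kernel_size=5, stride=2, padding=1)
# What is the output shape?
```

Input: (7, 272, 230) -> Output: (7, 480, 114)

Answer: (7, 480, 114)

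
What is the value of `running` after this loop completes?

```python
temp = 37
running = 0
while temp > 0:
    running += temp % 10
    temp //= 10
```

Sum digits of 37
`running` takes the values: 0 → 7 → 10

Answer: 10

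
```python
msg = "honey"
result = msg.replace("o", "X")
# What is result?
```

Trace:
`msg = "honey"` → msg = 'honey'
`result = msg.replace("o", "X")` → result = 'hXney'
So result = 'hXney'

Answer: 'hXney'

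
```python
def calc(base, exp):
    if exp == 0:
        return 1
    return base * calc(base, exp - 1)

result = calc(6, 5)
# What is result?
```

calc(6, 5) = 6 * 6 * 6 * 6 * 6 = 7776

Answer: 7776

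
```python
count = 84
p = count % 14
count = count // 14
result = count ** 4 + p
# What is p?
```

Trace:
`count = 84` → count = 84
`p = count % 14` → p = 0
`count = count // 14` → count = 6
`result = count ** 4 + p` → result = 1296
So p = 0

Answer: 0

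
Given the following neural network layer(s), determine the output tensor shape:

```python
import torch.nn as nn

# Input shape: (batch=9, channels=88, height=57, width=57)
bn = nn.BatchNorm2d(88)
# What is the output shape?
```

Input: (9, 88, 57, 57) -> Output: (9, 88, 57, 57)

Answer: (9, 88, 57, 57)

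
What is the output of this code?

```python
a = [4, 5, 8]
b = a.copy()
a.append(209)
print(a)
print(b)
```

Key concept: list.copy() creates independent copy.
Step by step:
`a = [4, 5, 8]` → a = [4, 5, 8]
`b = a.copy()` → b = [4, 5, 8]
`a.append(209)` → a = [4, 5, 8, 209]
`print(a)` → prints [4, 5, 8, 209]
`print(b)` → prints [4, 5, 8]

Answer:
[4, 5, 8, 209]
[4, 5, 8]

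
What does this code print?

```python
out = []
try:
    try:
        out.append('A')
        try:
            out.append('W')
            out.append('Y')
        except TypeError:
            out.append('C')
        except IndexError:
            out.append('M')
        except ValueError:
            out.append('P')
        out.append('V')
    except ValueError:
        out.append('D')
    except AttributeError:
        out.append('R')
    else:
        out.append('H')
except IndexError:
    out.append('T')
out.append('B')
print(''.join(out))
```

Execution trace: 'A' (try body) → 'W' (inner try body) → 'Y' (inner try body, no exception) → 'V' (try body, no exception) → 'H' (else) → 'B' (after the try/except). Output: AWYVHB

Answer: AWYVHB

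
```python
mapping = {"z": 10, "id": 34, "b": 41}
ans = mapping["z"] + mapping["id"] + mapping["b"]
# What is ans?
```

Trace:
`mapping = {"z": 10, "id": 34, "b": 41}` → mapping = {'z': 10, 'id': 34, 'b': 41}
`ans = mapping["z"] + mapping["id"] + mapping["b"]` → ans = 85
So ans = 85

Answer: 85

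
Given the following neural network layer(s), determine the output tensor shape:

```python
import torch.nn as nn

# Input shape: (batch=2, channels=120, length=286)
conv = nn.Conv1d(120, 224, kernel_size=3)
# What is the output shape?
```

Input: (2, 120, 286) -> Output: (2, 224, 284)

Answer: (2, 224, 284)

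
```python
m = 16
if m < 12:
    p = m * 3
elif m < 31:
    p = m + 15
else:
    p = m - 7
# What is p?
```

Trace:
`m = 16` → m = 16
`if m < 12: ...` → m < 12 is False, m < 31 is True → p = 31
So p = 31

Answer: 31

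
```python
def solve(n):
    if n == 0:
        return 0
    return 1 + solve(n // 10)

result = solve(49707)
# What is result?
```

Count of digits of 49707: 5

Answer: 5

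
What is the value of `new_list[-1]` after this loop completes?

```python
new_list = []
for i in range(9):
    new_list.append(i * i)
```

Last element of squares 0 to 8
`new_list` takes the values: [] → [0] → [0, 1] → [0, 1, 4] → [0, 1, 4, 9] → [0, 1, 4, 9, 16] → [0, 1, 4, 9, 16, 25] → [0, 1, 4, 9, 16, 25, 36] → [0, 1, 4, 9, 16, 25, 36, 49] → [0, 1, 4, 9, 16, 25, 36, 49, 64]
So `new_list[-1]` = 64

Answer: 64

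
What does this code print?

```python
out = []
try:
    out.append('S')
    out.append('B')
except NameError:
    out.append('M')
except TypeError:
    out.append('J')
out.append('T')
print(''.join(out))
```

Execution trace: 'S' (try body) → 'B' (try body, no exception) → 'T' (after the try/except). Output: SBT

Answer: SBT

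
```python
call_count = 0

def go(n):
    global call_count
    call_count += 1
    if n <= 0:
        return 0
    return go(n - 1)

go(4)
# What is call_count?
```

Linear recursion stepping by 1: 5 calls from n=4 down to ≤0.

Answer: 5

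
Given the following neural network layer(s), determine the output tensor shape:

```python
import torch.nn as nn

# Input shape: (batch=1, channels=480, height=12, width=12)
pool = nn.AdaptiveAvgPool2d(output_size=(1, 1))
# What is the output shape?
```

Input: (1, 480, 12, 12) -> Output: (1, 480, 1, 1)

Answer: (1, 480, 1, 1)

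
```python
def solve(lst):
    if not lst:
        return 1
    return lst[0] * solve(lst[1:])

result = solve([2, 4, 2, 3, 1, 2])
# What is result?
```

Product over [2, 4, 2, 3, 1, 2] = 2 * 4 * 2 * 3 * 1 * 2 = 96

Answer: 96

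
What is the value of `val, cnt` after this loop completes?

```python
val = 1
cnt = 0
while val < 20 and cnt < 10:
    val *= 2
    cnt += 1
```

Double until >= 20 or 10 iterations
`val, cnt` takes the values: (1, 0) → (2, 0) → (2, 1) → (4, 1) → (4, 2) → (8, 2) → (8, 3) → (16, 3) → (16, 4) → (32, 4) → (32, 5)

Answer: 32, 5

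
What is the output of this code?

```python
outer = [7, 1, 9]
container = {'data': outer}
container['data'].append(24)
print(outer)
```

Key concept: dict holds reference to list.
Step by step:
`outer = [7, 1, 9]` → outer = [7, 1, 9]
`container = {'data': outer}` → container = {'data': [7, 1, 9]}
`container['data'].append(24)` → outer = [7, 1, 9, 24]; container = {'data': [7, 1, 9, 24]}
`print(outer)` → prints [7, 1, 9, 24]

Answer: [7, 1, 9, 24]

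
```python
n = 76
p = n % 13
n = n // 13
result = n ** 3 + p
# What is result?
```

Trace:
`n = 76` → n = 76
`p = n % 13` → p = 11
`n = n // 13` → n = 5
`result = n ** 3 + p` → result = 136
So result = 136

Answer: 136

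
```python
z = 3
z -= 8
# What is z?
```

Trace:
`z = 3` → z = 3
`z -= 8` → z = -5
So z = -5

Answer: -5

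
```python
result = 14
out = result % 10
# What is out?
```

Trace:
`result = 14` → result = 14
`out = result % 10` → out = 4
So out = 4

Answer: 4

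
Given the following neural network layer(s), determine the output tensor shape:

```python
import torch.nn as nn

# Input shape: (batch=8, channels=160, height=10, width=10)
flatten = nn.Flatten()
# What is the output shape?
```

Input: (8, 160, 10, 10) -> Output: (8, 16000)

Answer: (8, 16000)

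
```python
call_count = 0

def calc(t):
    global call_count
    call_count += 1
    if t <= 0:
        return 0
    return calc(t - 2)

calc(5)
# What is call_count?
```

Linear recursion stepping by 2: 4 calls from t=5 down to ≤0.

Answer: 4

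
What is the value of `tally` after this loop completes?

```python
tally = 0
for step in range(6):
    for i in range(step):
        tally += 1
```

Triangle number: 0+1+2+...+5
`tally` takes the values: 0 → 1 → 2 → 3 → 4 → 5 → 6 → 7 → 8 → 9 → 10 → 11 → 12 → 13 → 14 → 15

Answer: 15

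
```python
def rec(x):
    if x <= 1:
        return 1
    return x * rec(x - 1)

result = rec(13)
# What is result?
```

rec(13) = 13 * 12 * 11 * 10 * 9 * 8 * 7 * 6 * 5 * 4 * 3 * 2 * 1 = 6227020800

Answer: 6227020800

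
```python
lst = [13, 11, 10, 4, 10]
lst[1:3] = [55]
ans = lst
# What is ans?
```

Trace:
`lst = [13, 11, 10, 4, 10]` → lst = [13, 11, 10, 4, 10]
`lst[1:3] = [55]` → lst = [13, 55, 4, 10]
`ans = lst` → ans = [13, 55, 4, 10]
So ans = [13, 55, 4, 10]

Answer: [13, 55, 4, 10]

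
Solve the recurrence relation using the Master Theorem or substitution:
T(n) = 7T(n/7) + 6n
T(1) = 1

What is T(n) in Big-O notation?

By Master Theorem: a=7, b=7, f(n)=6n. Since log_7(7) = 1 and f(n) = Θ(n^1), Case 2 applies. T(n) = O(n log n).

Answer: O(n log n)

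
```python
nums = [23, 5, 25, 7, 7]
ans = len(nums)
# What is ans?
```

Trace:
`nums = [23, 5, 25, 7, 7]` → nums = [23, 5, 25, 7, 7]
`ans = len(nums)` → ans = 5
So ans = 5

Answer: 5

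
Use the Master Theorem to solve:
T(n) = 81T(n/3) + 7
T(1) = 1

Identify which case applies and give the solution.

a=81, b=3, f(n)=7. log_3(81) = 4. Since c=0 < 4, Case 1 applies: T(n) = Θ(n^log_b(a)) = O(n^4).

Answer: O(n^4) - Case 1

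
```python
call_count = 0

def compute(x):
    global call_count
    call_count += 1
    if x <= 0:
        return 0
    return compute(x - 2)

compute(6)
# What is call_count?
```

Linear recursion stepping by 2: 4 calls from x=6 down to ≤0.

Answer: 4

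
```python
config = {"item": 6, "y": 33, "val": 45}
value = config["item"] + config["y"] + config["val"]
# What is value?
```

Trace:
`config = {"item": 6, "y": 33, "val": 45}` → config = {'item': 6, 'y': 33, 'val': 45}
`value = config["item"] + config["y"] + config["val"]` → value = 84
So value = 84

Answer: 84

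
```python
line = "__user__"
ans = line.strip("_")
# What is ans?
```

Trace:
`line = "__user__"` → line = '__user__'
`ans = line.strip("_")` → ans = 'user'
So ans = 'user'

Answer: 'user'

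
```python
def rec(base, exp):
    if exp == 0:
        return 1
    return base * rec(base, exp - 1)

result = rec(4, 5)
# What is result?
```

rec(4, 5) = 4 * 4 * 4 * 4 * 4 = 1024

Answer: 1024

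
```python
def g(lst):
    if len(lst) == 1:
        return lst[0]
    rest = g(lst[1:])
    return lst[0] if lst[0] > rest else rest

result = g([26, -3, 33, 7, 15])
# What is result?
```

Recursive max over [26, -3, 33, 7, 15] = 33

Answer: 33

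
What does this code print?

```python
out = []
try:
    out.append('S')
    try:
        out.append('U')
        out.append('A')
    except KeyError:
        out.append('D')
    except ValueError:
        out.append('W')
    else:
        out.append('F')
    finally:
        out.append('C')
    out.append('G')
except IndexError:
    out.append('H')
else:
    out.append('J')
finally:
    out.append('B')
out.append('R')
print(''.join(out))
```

Execution trace: 'S' (try body) → 'U' (inner try body) → 'A' (inner try body, no exception) → 'F' (inner else) → 'C' (inner finally) → 'G' (try body, no exception) → 'J' (else) → 'B' (finally) → 'R' (after the try/except). Output: SUAFCGJBR

Answer: SUAFCGJBR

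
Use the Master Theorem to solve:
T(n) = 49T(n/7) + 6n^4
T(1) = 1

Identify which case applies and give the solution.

a=49, b=7, f(n)=6n^4. log_7(49) = 2. Since c=4 > 2 and the regularity condition holds (49(n/7)^4 = (49/7^4)n^4 with 49/7^4 < 1), Case 3 applies: T(n) = Θ(f(n)) = O(n^4).

Answer: O(n^4) - Case 3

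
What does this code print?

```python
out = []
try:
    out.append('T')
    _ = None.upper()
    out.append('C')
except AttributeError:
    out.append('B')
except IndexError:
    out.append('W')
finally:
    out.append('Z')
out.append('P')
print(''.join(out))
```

Execution trace: 'T' (try body) → 'B' (except AttributeError) → 'Z' (finally) → 'P' (after the try/except). Output: TBZP

Answer: TBZP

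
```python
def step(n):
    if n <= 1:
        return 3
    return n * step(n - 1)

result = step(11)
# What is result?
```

step(11) = 11 * 10 * 9 * 8 * 7 * 6 * 5 * 4 * 3 * 2 * 3 = 119750400

Answer: 119750400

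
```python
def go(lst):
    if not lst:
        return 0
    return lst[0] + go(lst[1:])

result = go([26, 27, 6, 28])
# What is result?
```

26 + 27 + 6 + 28 + 0 = 87

Answer: 87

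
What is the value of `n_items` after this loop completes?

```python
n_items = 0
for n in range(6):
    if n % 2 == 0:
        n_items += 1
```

Count numbers divisible by 2 in range(6)
`n_items` takes the values: 0 → 1 → 2 → 3

Answer: 3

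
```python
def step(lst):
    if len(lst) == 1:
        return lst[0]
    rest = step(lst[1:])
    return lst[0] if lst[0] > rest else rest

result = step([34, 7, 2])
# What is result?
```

Recursive max over [34, 7, 2] = 34

Answer: 34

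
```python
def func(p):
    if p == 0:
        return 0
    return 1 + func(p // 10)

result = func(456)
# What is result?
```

Count of digits of 456: 3

Answer: 3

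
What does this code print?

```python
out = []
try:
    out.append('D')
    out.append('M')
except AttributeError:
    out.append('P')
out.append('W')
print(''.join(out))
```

Execution trace: 'D' (try body) → 'M' (try body, no exception) → 'W' (after the try/except). Output: DMW

Answer: DMW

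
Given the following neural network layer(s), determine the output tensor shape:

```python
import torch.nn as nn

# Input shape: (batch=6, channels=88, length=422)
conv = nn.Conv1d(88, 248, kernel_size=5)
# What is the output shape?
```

Input: (6, 88, 422) -> Output: (6, 248, 418)

Answer: (6, 248, 418)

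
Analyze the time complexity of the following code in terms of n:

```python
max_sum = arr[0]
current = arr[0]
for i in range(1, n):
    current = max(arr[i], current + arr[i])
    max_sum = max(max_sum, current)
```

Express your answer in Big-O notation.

This is Kadane's algorithm for maximum subarray. Time complexity: O(n).

Answer: O(n)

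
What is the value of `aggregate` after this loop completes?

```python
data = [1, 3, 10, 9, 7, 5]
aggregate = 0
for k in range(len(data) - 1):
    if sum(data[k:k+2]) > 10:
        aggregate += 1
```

Count windows with sum > 10
`aggregate` takes the values: 0 → 1 → 2 → 3 → 4

Answer: 4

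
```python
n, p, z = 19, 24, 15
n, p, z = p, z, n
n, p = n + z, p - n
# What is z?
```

Trace:
`n, p, z = 19, 24, 15` → n = 19; p = 24; z = 15
`n, p, z = p, z, n` → n = 24; p = 15; z = 19
`n, p = n + z, p - n` → n = 43; p = -9
So z = 19

Answer: 19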